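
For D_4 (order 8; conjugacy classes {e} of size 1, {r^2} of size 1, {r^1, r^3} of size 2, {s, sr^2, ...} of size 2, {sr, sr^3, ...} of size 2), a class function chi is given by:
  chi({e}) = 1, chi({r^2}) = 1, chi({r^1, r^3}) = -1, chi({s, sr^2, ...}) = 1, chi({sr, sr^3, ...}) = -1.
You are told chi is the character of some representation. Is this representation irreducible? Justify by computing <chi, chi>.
Irreducible: <chi, chi> = 1.

<chi, chi> = (1/|G|) sum_C |C| * |chi(C)|^2 = (1/8)[1*|1|^2 + 1*|1|^2 + 2*|-1|^2 + 2*|1|^2 + 2*|-1|^2]
  = (1/8)[(1) + (1) + (2) + (2) + (2)] = 8/8 = 1.
A character is irreducible iff <chi, chi> = 1, so this representation is irreducible.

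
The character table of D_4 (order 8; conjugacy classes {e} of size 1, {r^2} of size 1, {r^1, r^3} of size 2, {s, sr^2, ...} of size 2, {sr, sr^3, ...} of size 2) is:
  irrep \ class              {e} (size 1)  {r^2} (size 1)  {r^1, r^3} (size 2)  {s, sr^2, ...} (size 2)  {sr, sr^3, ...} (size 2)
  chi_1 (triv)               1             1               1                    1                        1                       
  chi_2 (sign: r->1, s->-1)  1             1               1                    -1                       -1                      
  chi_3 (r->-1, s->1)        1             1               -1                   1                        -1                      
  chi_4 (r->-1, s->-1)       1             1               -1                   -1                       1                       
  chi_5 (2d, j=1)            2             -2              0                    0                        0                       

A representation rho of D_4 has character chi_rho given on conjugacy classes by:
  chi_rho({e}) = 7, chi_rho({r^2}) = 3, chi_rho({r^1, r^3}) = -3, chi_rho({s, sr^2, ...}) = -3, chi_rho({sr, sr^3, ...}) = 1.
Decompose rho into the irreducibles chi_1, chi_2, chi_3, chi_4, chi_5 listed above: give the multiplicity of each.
Multiplicities: chi_1: 0, chi_2: 1, chi_3: 1, chi_4: 3, chi_5: 1.

Argument: Use <chi_rho, chi> = (1/|G|) sum_C |C| * chi_rho(C) * conj(chi(C)) with |G| = 8 for each irreducible chi in the table:
  <chi_rho, chi_1> = (1/8)[1*(7)*conj(1) + 1*(3)*conj(1) + 2*(-3)*conj(1) + 2*(-3)*conj(1) + 2*(1)*conj(1)]
      = (1/8)[(7) + (3) + (-6) + (-6) + (2)] = 0/8 = 0
  <chi_rho, chi_2> = (1/8)[1*(7)*conj(1) + 1*(3)*conj(1) + 2*(-3)*conj(1) + 2*(-3)*conj(-1) + 2*(1)*conj(-1)]
      = (1/8)[(7) + (3) + (-6) + (6) + (-2)] = 8/8 = 1
  <chi_rho, chi_3> = (1/8)[1*(7)*conj(1) + 1*(3)*conj(1) + 2*(-3)*conj(-1) + 2*(-3)*conj(1) + 2*(1)*conj(-1)]
      = (1/8)[(7) + (3) + (6) + (-6) + (-2)] = 8/8 = 1
  <chi_rho, chi_4> = (1/8)[1*(7)*conj(1) + 1*(3)*conj(1) + 2*(-3)*conj(-1) + 2*(-3)*conj(-1) + 2*(1)*conj(1)]
      = (1/8)[(7) + (3) + (6) + (6) + (2)] = 24/8 = 3
  <chi_rho, chi_5> = (1/8)[1*(7)*conj(2) + 1*(3)*conj(-2) + 2*(-3)*conj(0) + 2*(-3)*conj(0) + 2*(1)*conj(0)]
      = (1/8)[(14) + (-6) + (0) + (0) + (0)] = 8/8 = 1
Dimension check: dim(rho) = sum (mult * dim) = 0*1 + 1*1 + 1*1 + 3*1 + 1*2 = 7 = chi_rho(e) = 7.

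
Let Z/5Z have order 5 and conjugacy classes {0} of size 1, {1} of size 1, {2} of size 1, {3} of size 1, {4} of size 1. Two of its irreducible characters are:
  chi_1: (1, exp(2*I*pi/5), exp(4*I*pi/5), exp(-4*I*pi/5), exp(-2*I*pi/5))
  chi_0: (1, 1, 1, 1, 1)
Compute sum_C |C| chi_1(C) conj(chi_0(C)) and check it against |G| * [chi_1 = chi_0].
Sum = 0; so <chi_1, chi_0> = 0 (distinct irreducibles are orthogonal).

Details: Compute term by term over conjugacy classes (|C| * chi_1(C) * conj(chi_0(C))):
  1*(1)*conj(1) + 1*(exp(2*I*pi/5))*conj(1) + 1*(exp(4*I*pi/5))*conj(1) + 1*(exp(-4*I*pi/5))*conj(1) + 1*(exp(-2*I*pi/5))*conj(1)
  = (1) + (exp(2*I*pi/5)) + (exp(4*I*pi/5)) + (exp(-4*I*pi/5)) + (exp(-2*I*pi/5))
  = 0.
(Exp terms are combined using exp(i*s)*conj(exp(i*t)) = exp(i*(s-t)), and sums of them are collapsed using the identity that for every m > 1 the m distinct m-th roots of unity sum to 0, e.g. 1 + exp(2*I*pi/3) + exp(-2*I*pi/3) = 0.)
Dividing by |G| = 5 gives 0/5 = 0, matching the row-orthogonality relation <chi_1, chi_0> = [chi_1 = chi_0].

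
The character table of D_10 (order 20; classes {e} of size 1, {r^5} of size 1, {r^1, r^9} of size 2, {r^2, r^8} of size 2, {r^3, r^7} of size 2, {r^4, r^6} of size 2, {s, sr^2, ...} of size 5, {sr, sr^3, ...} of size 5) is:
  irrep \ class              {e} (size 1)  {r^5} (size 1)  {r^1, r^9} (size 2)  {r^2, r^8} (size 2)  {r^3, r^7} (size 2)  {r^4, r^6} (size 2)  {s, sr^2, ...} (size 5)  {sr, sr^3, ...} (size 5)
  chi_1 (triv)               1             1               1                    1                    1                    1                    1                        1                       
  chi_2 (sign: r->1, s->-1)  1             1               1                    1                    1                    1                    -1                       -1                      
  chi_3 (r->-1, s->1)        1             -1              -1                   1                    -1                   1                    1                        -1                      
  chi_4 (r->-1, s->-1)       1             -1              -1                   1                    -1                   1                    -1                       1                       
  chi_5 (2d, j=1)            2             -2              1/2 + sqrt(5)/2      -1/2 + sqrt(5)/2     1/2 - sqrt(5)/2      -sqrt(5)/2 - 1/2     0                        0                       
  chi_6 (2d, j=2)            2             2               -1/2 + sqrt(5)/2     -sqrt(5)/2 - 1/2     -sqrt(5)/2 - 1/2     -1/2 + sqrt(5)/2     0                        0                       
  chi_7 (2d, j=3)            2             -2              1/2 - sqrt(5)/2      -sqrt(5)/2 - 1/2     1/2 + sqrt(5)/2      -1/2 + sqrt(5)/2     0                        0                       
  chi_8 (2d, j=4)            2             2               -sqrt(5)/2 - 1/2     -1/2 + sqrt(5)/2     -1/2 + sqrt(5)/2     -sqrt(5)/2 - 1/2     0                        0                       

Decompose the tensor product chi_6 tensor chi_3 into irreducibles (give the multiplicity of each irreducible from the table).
chi_6 tensor chi_3 = chi_7 (all other irreducibles have multiplicity 0).

Derivation: The character of a tensor product is the pointwise product (chi_6 * chi_3)(C) = chi_6(C) * chi_3(C):
  {e}: (2)*(1), {r^5}: (2)*(-1), {r^1, r^9}: (-1/2 + sqrt(5)/2)*(-1), {r^2, r^8}: (-sqrt(5)/2 - 1/2)*(1), {r^3, r^7}: (-sqrt(5)/2 - 1/2)*(-1), {r^4, r^6}: (-1/2 + sqrt(5)/2)*(1), {s, sr^2, ...}: (0)*(1), {sr, sr^3, ...}: (0)*(-1)
so (chi_6 * chi_3) takes values
  {e} -> 2, {r^5} -> -2, {r^1, r^9} -> 1/2 - sqrt(5)/2, {r^2, r^8} -> -sqrt(5)/2 - 1/2, {r^3, r^7} -> 1/2 + sqrt(5)/2, {r^4, r^6} -> -1/2 + sqrt(5)/2, {s, sr^2, ...} -> 0, {sr, sr^3, ...} -> 0.
Now take the inner product of this character with each irreducible chi from the table, <chi_6*chi_3, chi> = (1/20) sum_C |C| (chi_6*chi_3)(C) conj(chi(C)):
  <chi_6*chi_3, chi_1> = (1/20)[1*(2)*conj(1) + 1*(-2)*conj(1) + 2*(1/2 - sqrt(5)/2)*conj(1) + 2*(-sqrt(5)/2 - 1/2)*conj(1) + 2*(1/2 + sqrt(5)/2)*conj(1) + 2*(-1/2 + sqrt(5)/2)*conj(1) + 5*(0)*conj(1) + 5*(0)*conj(1)]
      = (1/20)[(2) + (-2) + (1 - sqrt(5)) + (-sqrt(5) - 1) + (1 + sqrt(5)) + (-1 + sqrt(5)) + (0) + (0)] = 0/20 = 0
  <chi_6*chi_3, chi_2> = (1/20)[1*(2)*conj(1) + 1*(-2)*conj(1) + 2*(1/2 - sqrt(5)/2)*conj(1) + 2*(-sqrt(5)/2 - 1/2)*conj(1) + 2*(1/2 + sqrt(5)/2)*conj(1) + 2*(-1/2 + sqrt(5)/2)*conj(1) + 5*(0)*conj(-1) + 5*(0)*conj(-1)]
      = (1/20)[(2) + (-2) + (1 - sqrt(5)) + (-sqrt(5) - 1) + (1 + sqrt(5)) + (-1 + sqrt(5)) + (0) + (0)] = 0/20 = 0
  <chi_6*chi_3, chi_3> = (1/20)[1*(2)*conj(1) + 1*(-2)*conj(-1) + 2*(1/2 - sqrt(5)/2)*conj(-1) + 2*(-sqrt(5)/2 - 1/2)*conj(1) + 2*(1/2 + sqrt(5)/2)*conj(-1) + 2*(-1/2 + sqrt(5)/2)*conj(1) + 5*(0)*conj(1) + 5*(0)*conj(-1)]
      = (1/20)[(2) + (2) + (-1 + sqrt(5)) + (-sqrt(5) - 1) + (-sqrt(5) - 1) + (-1 + sqrt(5)) + (0) + (0)] = 0/20 = 0
  <chi_6*chi_3, chi_4> = (1/20)[1*(2)*conj(1) + 1*(-2)*conj(-1) + 2*(1/2 - sqrt(5)/2)*conj(-1) + 2*(-sqrt(5)/2 - 1/2)*conj(1) + 2*(1/2 + sqrt(5)/2)*conj(-1) + 2*(-1/2 + sqrt(5)/2)*conj(1) + 5*(0)*conj(-1) + 5*(0)*conj(1)]
      = (1/20)[(2) + (2) + (-1 + sqrt(5)) + (-sqrt(5) - 1) + (-sqrt(5) - 1) + (-1 + sqrt(5)) + (0) + (0)] = 0/20 = 0
  <chi_6*chi_3, chi_5> = (1/20)[1*(2)*conj(2) + 1*(-2)*conj(-2) + 2*(1/2 - sqrt(5)/2)*conj(1/2 + sqrt(5)/2) + 2*(-sqrt(5)/2 - 1/2)*conj(-1/2 + sqrt(5)/2) + 2*(1/2 + sqrt(5)/2)*conj(1/2 - sqrt(5)/2) + 2*(-1/2 + sqrt(5)/2)*conj(-sqrt(5)/2 - 1/2) + 5*(0)*conj(0) + 5*(0)*conj(0)]
      = (1/20)[(4) + (4) + (-2) + (-2) + (-2) + (-2) + (0) + (0)] = 0/20 = 0
  <chi_6*chi_3, chi_6> = (1/20)[1*(2)*conj(2) + 1*(-2)*conj(2) + 2*(1/2 - sqrt(5)/2)*conj(-1/2 + sqrt(5)/2) + 2*(-sqrt(5)/2 - 1/2)*conj(-sqrt(5)/2 - 1/2) + 2*(1/2 + sqrt(5)/2)*conj(-sqrt(5)/2 - 1/2) + 2*(-1/2 + sqrt(5)/2)*conj(-1/2 + sqrt(5)/2) + 5*(0)*conj(0) + 5*(0)*conj(0)]
      = (1/20)[(4) + (-4) + (-3 + sqrt(5)) + (sqrt(5) + 3) + (-3 - sqrt(5)) + (3 - sqrt(5)) + (0) + (0)] = 0/20 = 0
  <chi_6*chi_3, chi_7> = (1/20)[1*(2)*conj(2) + 1*(-2)*conj(-2) + 2*(1/2 - sqrt(5)/2)*conj(1/2 - sqrt(5)/2) + 2*(-sqrt(5)/2 - 1/2)*conj(-sqrt(5)/2 - 1/2) + 2*(1/2 + sqrt(5)/2)*conj(1/2 + sqrt(5)/2) + 2*(-1/2 + sqrt(5)/2)*conj(-1/2 + sqrt(5)/2) + 5*(0)*conj(0) + 5*(0)*conj(0)]
      = (1/20)[(4) + (4) + (3 - sqrt(5)) + (sqrt(5) + 3) + (sqrt(5) + 3) + (3 - sqrt(5)) + (0) + (0)] = 20/20 = 1
  <chi_6*chi_3, chi_8> = (1/20)[1*(2)*conj(2) + 1*(-2)*conj(2) + 2*(1/2 - sqrt(5)/2)*conj(-sqrt(5)/2 - 1/2) + 2*(-sqrt(5)/2 - 1/2)*conj(-1/2 + sqrt(5)/2) + 2*(1/2 + sqrt(5)/2)*conj(-1/2 + sqrt(5)/2) + 2*(-1/2 + sqrt(5)/2)*conj(-sqrt(5)/2 - 1/2) + 5*(0)*conj(0) + 5*(0)*conj(0)]
      = (1/20)[(4) + (-4) + (2) + (-2) + (2) + (-2) + (0) + (0)] = 0/20 = 0
Hence the multiplicities are chi_7: 1. Dimension check: dim(chi_6)*dim(chi_3) = 2*1 = 2 and sum (mult * dim) = 1*2 = 2.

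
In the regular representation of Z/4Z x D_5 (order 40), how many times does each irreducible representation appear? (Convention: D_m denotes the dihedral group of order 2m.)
Each irreducible V_i of dimension d_i appears with multiplicity d_i, i.e. rho_reg = (direct sum over all irreducibles V_i) d_i V_i. The irreducible dimensions for Z/4Z x D_5 are 1, 1, 1, 1, 1, 1, 1, 1, 2, 2, 2, 2, 2, 2, 2, 2: 8 irreducibles of dimension 1, each with multiplicity 1; 8 irreducibles of dimension 2, each with multiplicity 2. Total dimension 8*1*1 + 8*2*2 = 40 = |G|.

Solution. General theorem: in the regular representation of a finite group G, each irreducible appears with multiplicity equal to its dimension. Check: dim(rho_reg) = sum d_i^2 = 1 + 1 + 1 + 1 + 1 + 1 + 1 + 1 + 4 + 4 + 4 + 4 + 4 + 4 + 4 + 4 = 40 = |G|.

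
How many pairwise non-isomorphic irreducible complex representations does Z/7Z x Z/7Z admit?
49

Argument: The number of irreducible complex representations of a finite group equals its number of conjugacy classes. Z/7Z x Z/7Z is abelian of order 49, so every element is its own conjugacy class: 49 classes, so Z/7Z x Z/7Z (order 49) has exactly 49 irreducible complex representations.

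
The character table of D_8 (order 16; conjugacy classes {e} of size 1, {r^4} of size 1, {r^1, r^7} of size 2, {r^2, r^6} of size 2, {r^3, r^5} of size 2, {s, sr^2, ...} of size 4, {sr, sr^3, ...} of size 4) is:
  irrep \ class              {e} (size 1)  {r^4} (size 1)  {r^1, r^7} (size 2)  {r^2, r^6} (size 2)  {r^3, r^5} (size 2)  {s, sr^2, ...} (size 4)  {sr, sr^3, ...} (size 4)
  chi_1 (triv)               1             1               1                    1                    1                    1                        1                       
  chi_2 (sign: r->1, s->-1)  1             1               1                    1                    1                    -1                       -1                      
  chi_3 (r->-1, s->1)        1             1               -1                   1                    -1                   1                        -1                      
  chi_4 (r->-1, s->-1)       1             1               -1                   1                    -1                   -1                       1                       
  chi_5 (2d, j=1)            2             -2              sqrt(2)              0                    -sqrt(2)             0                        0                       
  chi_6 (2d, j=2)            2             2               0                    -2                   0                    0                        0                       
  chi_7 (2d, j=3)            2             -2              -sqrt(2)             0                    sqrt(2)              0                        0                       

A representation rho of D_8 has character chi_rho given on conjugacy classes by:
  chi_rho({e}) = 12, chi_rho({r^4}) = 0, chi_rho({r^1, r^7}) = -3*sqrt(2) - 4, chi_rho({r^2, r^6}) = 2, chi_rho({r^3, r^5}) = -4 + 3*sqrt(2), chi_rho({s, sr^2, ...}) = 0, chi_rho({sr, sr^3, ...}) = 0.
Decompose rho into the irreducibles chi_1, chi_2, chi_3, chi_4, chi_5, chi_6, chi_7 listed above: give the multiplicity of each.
Multiplicities: chi_1: 0, chi_2: 0, chi_3: 2, chi_4: 2, chi_5: 0, chi_6: 1, chi_7: 3.

Why: Use <chi_rho, chi> = (1/|G|) sum_C |C| * chi_rho(C) * conj(chi(C)) with |G| = 16 for each irreducible chi in the table:
  <chi_rho, chi_1> = (1/16)[1*(12)*conj(1) + 1*(0)*conj(1) + 2*(-3*sqrt(2) - 4)*conj(1) + 2*(2)*conj(1) + 2*(-4 + 3*sqrt(2))*conj(1) + 4*(0)*conj(1) + 4*(0)*conj(1)]
      = (1/16)[(12) + (0) + (-6*sqrt(2) - 8) + (4) + (-8 + 6*sqrt(2)) + (0) + (0)] = 0/16 = 0
  <chi_rho, chi_2> = (1/16)[1*(12)*conj(1) + 1*(0)*conj(1) + 2*(-3*sqrt(2) - 4)*conj(1) + 2*(2)*conj(1) + 2*(-4 + 3*sqrt(2))*conj(1) + 4*(0)*conj(-1) + 4*(0)*conj(-1)]
      = (1/16)[(12) + (0) + (-6*sqrt(2) - 8) + (4) + (-8 + 6*sqrt(2)) + (0) + (0)] = 0/16 = 0
  <chi_rho, chi_3> = (1/16)[1*(12)*conj(1) + 1*(0)*conj(1) + 2*(-3*sqrt(2) - 4)*conj(-1) + 2*(2)*conj(1) + 2*(-4 + 3*sqrt(2))*conj(-1) + 4*(0)*conj(1) + 4*(0)*conj(-1)]
      = (1/16)[(12) + (0) + (8 + 6*sqrt(2)) + (4) + (8 - 6*sqrt(2)) + (0) + (0)] = 32/16 = 2
  <chi_rho, chi_4> = (1/16)[1*(12)*conj(1) + 1*(0)*conj(1) + 2*(-3*sqrt(2) - 4)*conj(-1) + 2*(2)*conj(1) + 2*(-4 + 3*sqrt(2))*conj(-1) + 4*(0)*conj(-1) + 4*(0)*conj(1)]
      = (1/16)[(12) + (0) + (8 + 6*sqrt(2)) + (4) + (8 - 6*sqrt(2)) + (0) + (0)] = 32/16 = 2
  <chi_rho, chi_5> = (1/16)[1*(12)*conj(2) + 1*(0)*conj(-2) + 2*(-3*sqrt(2) - 4)*conj(sqrt(2)) + 2*(2)*conj(0) + 2*(-4 + 3*sqrt(2))*conj(-sqrt(2)) + 4*(0)*conj(0) + 4*(0)*conj(0)]
      = (1/16)[(24) + (0) + (-12 - 8*sqrt(2)) + (0) + (-12 + 8*sqrt(2)) + (0) + (0)] = 0/16 = 0
  <chi_rho, chi_6> = (1/16)[1*(12)*conj(2) + 1*(0)*conj(2) + 2*(-3*sqrt(2) - 4)*conj(0) + 2*(2)*conj(-2) + 2*(-4 + 3*sqrt(2))*conj(0) + 4*(0)*conj(0) + 4*(0)*conj(0)]
      = (1/16)[(24) + (0) + (0) + (-8) + (0) + (0) + (0)] = 16/16 = 1
  <chi_rho, chi_7> = (1/16)[1*(12)*conj(2) + 1*(0)*conj(-2) + 2*(-3*sqrt(2) - 4)*conj(-sqrt(2)) + 2*(2)*conj(0) + 2*(-4 + 3*sqrt(2))*conj(sqrt(2)) + 4*(0)*conj(0) + 4*(0)*conj(0)]
      = (1/16)[(24) + (0) + (8*sqrt(2) + 12) + (0) + (12 - 8*sqrt(2)) + (0) + (0)] = 48/16 = 3
Dimension check: dim(rho) = sum (mult * dim) = 0*1 + 0*1 + 2*1 + 2*1 + 0*2 + 1*2 + 3*2 = 12 = chi_rho(e) = 12.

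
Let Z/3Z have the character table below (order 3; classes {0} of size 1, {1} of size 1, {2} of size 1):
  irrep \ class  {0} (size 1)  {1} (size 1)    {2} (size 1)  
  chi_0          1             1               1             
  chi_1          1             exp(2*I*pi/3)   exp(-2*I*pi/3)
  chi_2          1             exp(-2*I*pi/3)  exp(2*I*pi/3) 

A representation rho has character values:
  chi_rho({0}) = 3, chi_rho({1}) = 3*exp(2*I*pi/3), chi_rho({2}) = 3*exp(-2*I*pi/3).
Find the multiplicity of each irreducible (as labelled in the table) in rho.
Multiplicities: chi_0: 0, chi_1: 3, chi_2: 0.

Proof sketch: Use <chi_rho, chi> = (1/|G|) sum_C |C| * chi_rho(C) * conj(chi(C)) with |G| = 3 for each irreducible chi in the table:
  <chi_rho, chi_0> = (1/3)[1*(3)*conj(1) + 1*(3*exp(2*I*pi/3))*conj(1) + 1*(3*exp(-2*I*pi/3))*conj(1)]
      = (1/3)[(3) + (3*exp(2*I*pi/3)) + (3*exp(-2*I*pi/3))] = 0/3 = 0
  <chi_rho, chi_1> = (1/3)[1*(3)*conj(1) + 1*(3*exp(2*I*pi/3))*conj(exp(2*I*pi/3)) + 1*(3*exp(-2*I*pi/3))*conj(exp(-2*I*pi/3))]
      = (1/3)[(3) + (3) + (3)] = 9/3 = 3
  <chi_rho, chi_2> = (1/3)[1*(3)*conj(1) + 1*(3*exp(2*I*pi/3))*conj(exp(-2*I*pi/3)) + 1*(3*exp(-2*I*pi/3))*conj(exp(2*I*pi/3))]
      = (1/3)[(3) + (3*exp(-2*I*pi/3)) + (3*exp(2*I*pi/3))] = 0/3 = 0
(Exp terms are combined using exp(i*s)*conj(exp(i*t)) = exp(i*(s-t)), and sums of them are collapsed using the identity that for every m > 1 the m distinct m-th roots of unity sum to 0, e.g. 1 + exp(2*I*pi/3) + exp(-2*I*pi/3) = 0.)
Dimension check: dim(rho) = sum (mult * dim) = 0*1 + 3*1 + 0*1 = 3 = chi_rho(e) = 3.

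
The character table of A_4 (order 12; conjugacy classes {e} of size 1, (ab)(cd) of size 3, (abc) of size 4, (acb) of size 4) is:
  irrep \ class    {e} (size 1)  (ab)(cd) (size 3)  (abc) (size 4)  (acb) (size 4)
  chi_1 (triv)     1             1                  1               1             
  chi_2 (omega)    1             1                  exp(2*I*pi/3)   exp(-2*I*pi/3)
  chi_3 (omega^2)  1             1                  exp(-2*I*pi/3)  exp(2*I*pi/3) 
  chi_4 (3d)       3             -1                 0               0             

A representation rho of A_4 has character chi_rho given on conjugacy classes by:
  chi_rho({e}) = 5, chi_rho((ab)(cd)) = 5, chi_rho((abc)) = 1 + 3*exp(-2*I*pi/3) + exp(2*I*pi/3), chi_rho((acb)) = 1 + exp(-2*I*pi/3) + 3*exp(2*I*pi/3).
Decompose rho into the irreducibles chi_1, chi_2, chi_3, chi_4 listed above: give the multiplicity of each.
Multiplicities: chi_1: 1, chi_2: 1, chi_3: 3, chi_4: 0.

Justification: Use <chi_rho, chi> = (1/|G|) sum_C |C| * chi_rho(C) * conj(chi(C)) with |G| = 12 for each irreducible chi in the table:
  <chi_rho, chi_1> = (1/12)[1*(5)*conj(1) + 3*(5)*conj(1) + 4*(1 + 3*exp(-2*I*pi/3) + exp(2*I*pi/3))*conj(1) + 4*(1 + exp(-2*I*pi/3) + 3*exp(2*I*pi/3))*conj(1)]
      = (1/12)[(5) + (15) + (4 + 12*exp(-2*I*pi/3) + 4*exp(2*I*pi/3)) + (4 + 4*exp(-2*I*pi/3) + 12*exp(2*I*pi/3))] = 12/12 = 1
  <chi_rho, chi_2> = (1/12)[1*(5)*conj(1) + 3*(5)*conj(1) + 4*(1 + 3*exp(-2*I*pi/3) + exp(2*I*pi/3))*conj(exp(2*I*pi/3)) + 4*(1 + exp(-2*I*pi/3) + 3*exp(2*I*pi/3))*conj(exp(-2*I*pi/3))]
      = (1/12)[(5) + (15) + (4 + 4*exp(-2*I*pi/3) + 12*exp(2*I*pi/3)) + (4 + 12*exp(-2*I*pi/3) + 4*exp(2*I*pi/3))] = 12/12 = 1
  <chi_rho, chi_3> = (1/12)[1*(5)*conj(1) + 3*(5)*conj(1) + 4*(1 + 3*exp(-2*I*pi/3) + exp(2*I*pi/3))*conj(exp(-2*I*pi/3)) + 4*(1 + exp(-2*I*pi/3) + 3*exp(2*I*pi/3))*conj(exp(2*I*pi/3))]
      = (1/12)[(5) + (15) + (8) + (8)] = 36/12 = 3
  <chi_rho, chi_4> = (1/12)[1*(5)*conj(3) + 3*(5)*conj(-1) + 4*(1 + 3*exp(-2*I*pi/3) + exp(2*I*pi/3))*conj(0) + 4*(1 + exp(-2*I*pi/3) + 3*exp(2*I*pi/3))*conj(0)]
      = (1/12)[(15) + (-15) + (0) + (0)] = 0/12 = 0
(Exp terms are combined using exp(i*s)*conj(exp(i*t)) = exp(i*(s-t)), and sums of them are collapsed using the identity that for every m > 1 the m distinct m-th roots of unity sum to 0, e.g. 1 + exp(2*I*pi/3) + exp(-2*I*pi/3) = 0.)
Dimension check: dim(rho) = sum (mult * dim) = 1*1 + 1*1 + 3*1 + 0*3 = 5 = chi_rho(e) = 5.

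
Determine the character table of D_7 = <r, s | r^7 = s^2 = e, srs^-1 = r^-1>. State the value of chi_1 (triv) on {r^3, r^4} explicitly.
Conjugacy classes: {e} of size 1, {r^1, r^6} of size 2, {r^2, r^5} of size 2, {r^3, r^4} of size 2, {s, sr, ..., sr^6} of size 7.
Character table:
  irrep \ class              {e} (size 1)  {r^1, r^6} (size 2)  {r^2, r^5} (size 2)  {r^3, r^4} (size 2)  {s, sr, ..., sr^6} (size 7)
  chi_1 (triv)               1             1                    1                    1                    1                          
  chi_2 (sign: r->1, s->-1)  1             1                    1                    1                    -1                         
  chi_3 (2d, j=1)            2             2*cos(2*pi/7)        -2*cos(3*pi/7)       -2*cos(pi/7)         0                          
  chi_4 (2d, j=2)            2             -2*cos(3*pi/7)       -2*cos(pi/7)         2*cos(2*pi/7)        0                          
  chi_5 (2d, j=3)            2             -2*cos(pi/7)         2*cos(2*pi/7)        -2*cos(3*pi/7)       0                          

Spot check: chi_1 (triv) on {r^3, r^4} = 1.

Solution. D_7 has order 2*7 = 14 with 5 conjugacy classes, hence 5 irreducibles. Sum of squared dims 1 + 1 + 4 + 4 + 4 = 14 = |G|. Linear characters come from the abelianisation; the 2-dimensional irreps have character r^k -> 2*cos(2*pi*j*k/7), reflections -> 0.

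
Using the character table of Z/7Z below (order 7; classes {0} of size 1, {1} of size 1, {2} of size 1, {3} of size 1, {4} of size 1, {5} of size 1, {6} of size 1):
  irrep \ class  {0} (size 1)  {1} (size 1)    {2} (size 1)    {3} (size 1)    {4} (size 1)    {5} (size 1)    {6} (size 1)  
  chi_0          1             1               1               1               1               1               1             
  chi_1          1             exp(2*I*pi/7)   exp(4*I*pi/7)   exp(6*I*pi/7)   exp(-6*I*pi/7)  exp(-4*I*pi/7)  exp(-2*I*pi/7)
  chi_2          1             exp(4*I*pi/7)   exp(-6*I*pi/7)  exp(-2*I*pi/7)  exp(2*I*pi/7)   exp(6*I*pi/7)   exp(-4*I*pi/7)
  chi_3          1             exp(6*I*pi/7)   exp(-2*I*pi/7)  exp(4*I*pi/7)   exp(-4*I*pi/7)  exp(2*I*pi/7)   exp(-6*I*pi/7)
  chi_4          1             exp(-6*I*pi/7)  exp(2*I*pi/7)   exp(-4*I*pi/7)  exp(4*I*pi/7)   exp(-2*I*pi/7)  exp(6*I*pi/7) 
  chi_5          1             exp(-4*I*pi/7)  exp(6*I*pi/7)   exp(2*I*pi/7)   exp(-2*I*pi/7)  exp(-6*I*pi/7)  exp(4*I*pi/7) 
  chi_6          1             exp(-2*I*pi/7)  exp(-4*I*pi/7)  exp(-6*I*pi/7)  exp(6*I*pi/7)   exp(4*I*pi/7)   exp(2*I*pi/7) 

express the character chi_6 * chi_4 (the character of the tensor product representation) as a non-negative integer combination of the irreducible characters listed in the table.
chi_6 tensor chi_4 = chi_3 (all other irreducibles have multiplicity 0).

Explanation: The character of a tensor product is the pointwise product (chi_6 * chi_4)(C) = chi_6(C) * chi_4(C):
  {0}: (1)*(1), {1}: (exp(-2*I*pi/7))*(exp(-6*I*pi/7)), {2}: (exp(-4*I*pi/7))*(exp(2*I*pi/7)), {3}: (exp(-6*I*pi/7))*(exp(-4*I*pi/7)), {4}: (exp(6*I*pi/7))*(exp(4*I*pi/7)), {5}: (exp(4*I*pi/7))*(exp(-2*I*pi/7)), {6}: (exp(2*I*pi/7))*(exp(6*I*pi/7))
so (chi_6 * chi_4) takes values
  {0} -> 1, {1} -> exp(6*I*pi/7), {2} -> exp(-2*I*pi/7), {3} -> exp(4*I*pi/7), {4} -> exp(-4*I*pi/7), {5} -> exp(2*I*pi/7), {6} -> exp(-6*I*pi/7).
Now take the inner product of this character with each irreducible chi from the table, <chi_6*chi_4, chi> = (1/7) sum_C |C| (chi_6*chi_4)(C) conj(chi(C)):
  <chi_6*chi_4, chi_0> = (1/7)[1*(1)*conj(1) + 1*(exp(6*I*pi/7))*conj(1) + 1*(exp(-2*I*pi/7))*conj(1) + 1*(exp(4*I*pi/7))*conj(1) + 1*(exp(-4*I*pi/7))*conj(1) + 1*(exp(2*I*pi/7))*conj(1) + 1*(exp(-6*I*pi/7))*conj(1)]
      = (1/7)[(1) + (exp(6*I*pi/7)) + (exp(-2*I*pi/7)) + (exp(4*I*pi/7)) + (exp(-4*I*pi/7)) + (exp(2*I*pi/7)) + (exp(-6*I*pi/7))] = 0/7 = 0
  <chi_6*chi_4, chi_1> = (1/7)[1*(1)*conj(1) + 1*(exp(6*I*pi/7))*conj(exp(2*I*pi/7)) + 1*(exp(-2*I*pi/7))*conj(exp(4*I*pi/7)) + 1*(exp(4*I*pi/7))*conj(exp(6*I*pi/7)) + 1*(exp(-4*I*pi/7))*conj(exp(-6*I*pi/7)) + 1*(exp(2*I*pi/7))*conj(exp(-4*I*pi/7)) + 1*(exp(-6*I*pi/7))*conj(exp(-2*I*pi/7))]
      = (1/7)[(1) + (exp(4*I*pi/7)) + (exp(-6*I*pi/7)) + (exp(-2*I*pi/7)) + (exp(2*I*pi/7)) + (exp(6*I*pi/7)) + (exp(-4*I*pi/7))] = 0/7 = 0
  <chi_6*chi_4, chi_2> = (1/7)[1*(1)*conj(1) + 1*(exp(6*I*pi/7))*conj(exp(4*I*pi/7)) + 1*(exp(-2*I*pi/7))*conj(exp(-6*I*pi/7)) + 1*(exp(4*I*pi/7))*conj(exp(-2*I*pi/7)) + 1*(exp(-4*I*pi/7))*conj(exp(2*I*pi/7)) + 1*(exp(2*I*pi/7))*conj(exp(6*I*pi/7)) + 1*(exp(-6*I*pi/7))*conj(exp(-4*I*pi/7))]
      = (1/7)[(1) + (exp(2*I*pi/7)) + (exp(4*I*pi/7)) + (exp(6*I*pi/7)) + (exp(-6*I*pi/7)) + (exp(-4*I*pi/7)) + (exp(-2*I*pi/7))] = 0/7 = 0
  <chi_6*chi_4, chi_3> = (1/7)[1*(1)*conj(1) + 1*(exp(6*I*pi/7))*conj(exp(6*I*pi/7)) + 1*(exp(-2*I*pi/7))*conj(exp(-2*I*pi/7)) + 1*(exp(4*I*pi/7))*conj(exp(4*I*pi/7)) + 1*(exp(-4*I*pi/7))*conj(exp(-4*I*pi/7)) + 1*(exp(2*I*pi/7))*conj(exp(2*I*pi/7)) + 1*(exp(-6*I*pi/7))*conj(exp(-6*I*pi/7))]
      = (1/7)[(1) + (1) + (1) + (1) + (1) + (1) + (1)] = 7/7 = 1
  <chi_6*chi_4, chi_4> = (1/7)[1*(1)*conj(1) + 1*(exp(6*I*pi/7))*conj(exp(-6*I*pi/7)) + 1*(exp(-2*I*pi/7))*conj(exp(2*I*pi/7)) + 1*(exp(4*I*pi/7))*conj(exp(-4*I*pi/7)) + 1*(exp(-4*I*pi/7))*conj(exp(4*I*pi/7)) + 1*(exp(2*I*pi/7))*conj(exp(-2*I*pi/7)) + 1*(exp(-6*I*pi/7))*conj(exp(6*I*pi/7))]
      = (1/7)[(1) + (exp(-2*I*pi/7)) + (exp(-4*I*pi/7)) + (exp(-6*I*pi/7)) + (exp(6*I*pi/7)) + (exp(4*I*pi/7)) + (exp(2*I*pi/7))] = 0/7 = 0
  <chi_6*chi_4, chi_5> = (1/7)[1*(1)*conj(1) + 1*(exp(6*I*pi/7))*conj(exp(-4*I*pi/7)) + 1*(exp(-2*I*pi/7))*conj(exp(6*I*pi/7)) + 1*(exp(4*I*pi/7))*conj(exp(2*I*pi/7)) + 1*(exp(-4*I*pi/7))*conj(exp(-2*I*pi/7)) + 1*(exp(2*I*pi/7))*conj(exp(-6*I*pi/7)) + 1*(exp(-6*I*pi/7))*conj(exp(4*I*pi/7))]
      = (1/7)[(1) + (exp(-4*I*pi/7)) + (exp(6*I*pi/7)) + (exp(2*I*pi/7)) + (exp(-2*I*pi/7)) + (exp(-6*I*pi/7)) + (exp(4*I*pi/7))] = 0/7 = 0
  <chi_6*chi_4, chi_6> = (1/7)[1*(1)*conj(1) + 1*(exp(6*I*pi/7))*conj(exp(-2*I*pi/7)) + 1*(exp(-2*I*pi/7))*conj(exp(-4*I*pi/7)) + 1*(exp(4*I*pi/7))*conj(exp(-6*I*pi/7)) + 1*(exp(-4*I*pi/7))*conj(exp(6*I*pi/7)) + 1*(exp(2*I*pi/7))*conj(exp(4*I*pi/7)) + 1*(exp(-6*I*pi/7))*conj(exp(2*I*pi/7))]
      = (1/7)[(1) + (exp(-6*I*pi/7)) + (exp(2*I*pi/7)) + (exp(-4*I*pi/7)) + (exp(4*I*pi/7)) + (exp(-2*I*pi/7)) + (exp(6*I*pi/7))] = 0/7 = 0
(Exp terms are combined using exp(i*s)*conj(exp(i*t)) = exp(i*(s-t)), and sums of them are collapsed using the identity that for every m > 1 the m distinct m-th roots of unity sum to 0, e.g. 1 + exp(2*I*pi/3) + exp(-2*I*pi/3) = 0.)
Hence the multiplicities are chi_3: 1. Dimension check: dim(chi_6)*dim(chi_4) = 1*1 = 1 and sum (mult * dim) = 1*1 = 1.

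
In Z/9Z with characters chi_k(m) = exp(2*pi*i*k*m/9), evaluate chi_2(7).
chi_2(7) = zeta_9^14 = exp(-8*I*pi/9)

Reasoning: chi_2(7) = zeta_9^(2*7) = zeta_9^14. Since zeta_9^9 = 1, this equals zeta_9^5 = exp(2*pi*i*5/9) = exp(-8*I*pi/9).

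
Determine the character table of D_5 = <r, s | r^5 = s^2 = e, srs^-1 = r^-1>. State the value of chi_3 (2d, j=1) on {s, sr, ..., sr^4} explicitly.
Conjugacy classes: {e} of size 1, {r^1, r^4} of size 2, {r^2, r^3} of size 2, {s, sr, ..., sr^4} of size 5.
Character table:
  irrep \ class              {e} (size 1)  {r^1, r^4} (size 2)  {r^2, r^3} (size 2)  {s, sr, ..., sr^4} (size 5)
  chi_1 (triv)               1             1                    1                    1                          
  chi_2 (sign: r->1, s->-1)  1             1                    1                    -1                         
  chi_3 (2d, j=1)            2             -1/2 + sqrt(5)/2     -sqrt(5)/2 - 1/2     0                          
  chi_4 (2d, j=2)            2             -sqrt(5)/2 - 1/2     -1/2 + sqrt(5)/2     0                          

Spot check: chi_3 (2d, j=1) on {s, sr, ..., sr^4} = 0.

Working: D_5 has order 2*5 = 10 with 4 conjugacy classes, hence 4 irreducibles. Sum of squared dims 1 + 1 + 4 + 4 = 10 = |G|. Linear characters come from the abelianisation; the 2-dimensional irreps have character r^k -> 2*cos(2*pi*j*k/5), reflections -> 0.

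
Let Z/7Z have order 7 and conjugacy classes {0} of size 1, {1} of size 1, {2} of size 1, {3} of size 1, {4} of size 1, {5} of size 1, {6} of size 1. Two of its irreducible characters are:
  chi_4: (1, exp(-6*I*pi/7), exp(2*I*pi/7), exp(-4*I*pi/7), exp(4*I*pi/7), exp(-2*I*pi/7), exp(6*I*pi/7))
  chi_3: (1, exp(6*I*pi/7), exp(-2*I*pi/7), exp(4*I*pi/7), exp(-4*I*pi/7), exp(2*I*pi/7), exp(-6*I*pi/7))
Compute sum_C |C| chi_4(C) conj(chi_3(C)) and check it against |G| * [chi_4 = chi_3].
Sum = 0; so <chi_4, chi_3> = 0 (distinct irreducibles are orthogonal).

Argument: Compute term by term over conjugacy classes (|C| * chi_4(C) * conj(chi_3(C))):
  1*(1)*conj(1) + 1*(exp(-6*I*pi/7))*conj(exp(6*I*pi/7)) + 1*(exp(2*I*pi/7))*conj(exp(-2*I*pi/7)) + 1*(exp(-4*I*pi/7))*conj(exp(4*I*pi/7)) + 1*(exp(4*I*pi/7))*conj(exp(-4*I*pi/7)) + 1*(exp(-2*I*pi/7))*conj(exp(2*I*pi/7)) + 1*(exp(6*I*pi/7))*conj(exp(-6*I*pi/7))
  = (1) + (exp(2*I*pi/7)) + (exp(4*I*pi/7)) + (exp(6*I*pi/7)) + (exp(-6*I*pi/7)) + (exp(-4*I*pi/7)) + (exp(-2*I*pi/7))
  = 0.
(Exp terms are combined using exp(i*s)*conj(exp(i*t)) = exp(i*(s-t)), and sums of them are collapsed using the identity that for every m > 1 the m distinct m-th roots of unity sum to 0, e.g. 1 + exp(2*I*pi/3) + exp(-2*I*pi/3) = 0.)
Dividing by |G| = 7 gives 0/7 = 0, matching the row-orthogonality relation <chi_4, chi_3> = [chi_4 = chi_3].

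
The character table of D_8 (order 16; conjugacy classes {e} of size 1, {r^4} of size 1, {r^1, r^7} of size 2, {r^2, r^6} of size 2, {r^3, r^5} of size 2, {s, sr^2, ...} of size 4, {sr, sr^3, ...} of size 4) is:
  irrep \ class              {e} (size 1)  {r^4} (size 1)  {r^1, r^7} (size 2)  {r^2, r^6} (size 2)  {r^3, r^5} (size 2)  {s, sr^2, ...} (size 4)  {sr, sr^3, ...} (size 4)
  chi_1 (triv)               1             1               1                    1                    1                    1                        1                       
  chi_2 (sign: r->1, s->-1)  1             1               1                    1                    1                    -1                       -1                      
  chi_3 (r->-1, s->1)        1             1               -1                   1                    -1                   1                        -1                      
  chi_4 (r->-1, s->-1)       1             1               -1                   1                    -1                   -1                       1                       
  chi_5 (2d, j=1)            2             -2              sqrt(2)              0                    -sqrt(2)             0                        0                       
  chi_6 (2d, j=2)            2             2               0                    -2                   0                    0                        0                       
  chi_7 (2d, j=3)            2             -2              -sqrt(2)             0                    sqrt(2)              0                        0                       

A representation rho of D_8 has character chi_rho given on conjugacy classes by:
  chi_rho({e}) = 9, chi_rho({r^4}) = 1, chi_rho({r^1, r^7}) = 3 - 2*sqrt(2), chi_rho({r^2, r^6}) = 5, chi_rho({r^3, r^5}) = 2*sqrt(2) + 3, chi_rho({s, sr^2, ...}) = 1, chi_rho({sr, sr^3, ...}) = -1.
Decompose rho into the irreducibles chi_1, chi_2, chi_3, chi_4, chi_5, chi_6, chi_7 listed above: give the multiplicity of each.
Multiplicities: chi_1: 2, chi_2: 2, chi_3: 1, chi_4: 0, chi_5: 0, chi_6: 0, chi_7: 2.

Proof sketch: Use <chi_rho, chi> = (1/|G|) sum_C |C| * chi_rho(C) * conj(chi(C)) with |G| = 16 for each irreducible chi in the table:
  <chi_rho, chi_1> = (1/16)[1*(9)*conj(1) + 1*(1)*conj(1) + 2*(3 - 2*sqrt(2))*conj(1) + 2*(5)*conj(1) + 2*(2*sqrt(2) + 3)*conj(1) + 4*(1)*conj(1) + 4*(-1)*conj(1)]
      = (1/16)[(9) + (1) + (6 - 4*sqrt(2)) + (10) + (4*sqrt(2) + 6) + (4) + (-4)] = 32/16 = 2
  <chi_rho, chi_2> = (1/16)[1*(9)*conj(1) + 1*(1)*conj(1) + 2*(3 - 2*sqrt(2))*conj(1) + 2*(5)*conj(1) + 2*(2*sqrt(2) + 3)*conj(1) + 4*(1)*conj(-1) + 4*(-1)*conj(-1)]
      = (1/16)[(9) + (1) + (6 - 4*sqrt(2)) + (10) + (4*sqrt(2) + 6) + (-4) + (4)] = 32/16 = 2
  <chi_rho, chi_3> = (1/16)[1*(9)*conj(1) + 1*(1)*conj(1) + 2*(3 - 2*sqrt(2))*conj(-1) + 2*(5)*conj(1) + 2*(2*sqrt(2) + 3)*conj(-1) + 4*(1)*conj(1) + 4*(-1)*conj(-1)]
      = (1/16)[(9) + (1) + (-6 + 4*sqrt(2)) + (10) + (-6 - 4*sqrt(2)) + (4) + (4)] = 16/16 = 1
  <chi_rho, chi_4> = (1/16)[1*(9)*conj(1) + 1*(1)*conj(1) + 2*(3 - 2*sqrt(2))*conj(-1) + 2*(5)*conj(1) + 2*(2*sqrt(2) + 3)*conj(-1) + 4*(1)*conj(-1) + 4*(-1)*conj(1)]
      = (1/16)[(9) + (1) + (-6 + 4*sqrt(2)) + (10) + (-6 - 4*sqrt(2)) + (-4) + (-4)] = 0/16 = 0
  <chi_rho, chi_5> = (1/16)[1*(9)*conj(2) + 1*(1)*conj(-2) + 2*(3 - 2*sqrt(2))*conj(sqrt(2)) + 2*(5)*conj(0) + 2*(2*sqrt(2) + 3)*conj(-sqrt(2)) + 4*(1)*conj(0) + 4*(-1)*conj(0)]
      = (1/16)[(18) + (-2) + (-8 + 6*sqrt(2)) + (0) + (-6*sqrt(2) - 8) + (0) + (0)] = 0/16 = 0
  <chi_rho, chi_6> = (1/16)[1*(9)*conj(2) + 1*(1)*conj(2) + 2*(3 - 2*sqrt(2))*conj(0) + 2*(5)*conj(-2) + 2*(2*sqrt(2) + 3)*conj(0) + 4*(1)*conj(0) + 4*(-1)*conj(0)]
      = (1/16)[(18) + (2) + (0) + (-20) + (0) + (0) + (0)] = 0/16 = 0
  <chi_rho, chi_7> = (1/16)[1*(9)*conj(2) + 1*(1)*conj(-2) + 2*(3 - 2*sqrt(2))*conj(-sqrt(2)) + 2*(5)*conj(0) + 2*(2*sqrt(2) + 3)*conj(sqrt(2)) + 4*(1)*conj(0) + 4*(-1)*conj(0)]
      = (1/16)[(18) + (-2) + (8 - 6*sqrt(2)) + (0) + (8 + 6*sqrt(2)) + (0) + (0)] = 32/16 = 2
Dimension check: dim(rho) = sum (mult * dim) = 2*1 + 2*1 + 1*1 + 0*1 + 0*2 + 0*2 + 2*2 = 9 = chi_rho(e) = 9.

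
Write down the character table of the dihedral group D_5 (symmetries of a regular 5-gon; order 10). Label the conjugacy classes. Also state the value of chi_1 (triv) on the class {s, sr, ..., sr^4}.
Conjugacy classes: {e} of size 1, {r^1, r^4} of size 2, {r^2, r^3} of size 2, {s, sr, ..., sr^4} of size 5.
Character table:
  irrep \ class              {e} (size 1)  {r^1, r^4} (size 2)  {r^2, r^3} (size 2)  {s, sr, ..., sr^4} (size 5)
  chi_1 (triv)               1             1                    1                    1                          
  chi_2 (sign: r->1, s->-1)  1             1                    1                    -1                         
  chi_3 (2d, j=1)            2             -1/2 + sqrt(5)/2     -sqrt(5)/2 - 1/2     0                          
  chi_4 (2d, j=2)            2             -sqrt(5)/2 - 1/2     -1/2 + sqrt(5)/2     0                          

Spot check: chi_1 (triv) on {s, sr, ..., sr^4} = 1.

Details: D_5 has order 2*5 = 10 with 4 conjugacy classes, hence 4 irreducibles. Sum of squared dims 1 + 1 + 4 + 4 = 10 = |G|. Linear characters come from the abelianisation; the 2-dimensional irreps have character r^k -> 2*cos(2*pi*j*k/5), reflections -> 0.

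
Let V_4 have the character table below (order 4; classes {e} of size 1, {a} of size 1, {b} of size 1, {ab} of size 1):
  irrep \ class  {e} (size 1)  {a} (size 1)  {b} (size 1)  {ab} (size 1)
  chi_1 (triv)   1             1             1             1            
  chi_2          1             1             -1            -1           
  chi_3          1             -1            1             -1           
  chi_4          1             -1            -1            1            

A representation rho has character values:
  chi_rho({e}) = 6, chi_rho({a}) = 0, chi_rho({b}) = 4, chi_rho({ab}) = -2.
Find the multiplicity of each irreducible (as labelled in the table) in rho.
Multiplicities: chi_1: 2, chi_2: 1, chi_3: 3, chi_4: 0.

Why: Use <chi_rho, chi> = (1/|G|) sum_C |C| * chi_rho(C) * conj(chi(C)) with |G| = 4 for each irreducible chi in the table:
  <chi_rho, chi_1> = (1/4)[1*(6)*conj(1) + 1*(0)*conj(1) + 1*(4)*conj(1) + 1*(-2)*conj(1)]
      = (1/4)[(6) + (0) + (4) + (-2)] = 8/4 = 2
  <chi_rho, chi_2> = (1/4)[1*(6)*conj(1) + 1*(0)*conj(1) + 1*(4)*conj(-1) + 1*(-2)*conj(-1)]
      = (1/4)[(6) + (0) + (-4) + (2)] = 4/4 = 1
  <chi_rho, chi_3> = (1/4)[1*(6)*conj(1) + 1*(0)*conj(-1) + 1*(4)*conj(1) + 1*(-2)*conj(-1)]
      = (1/4)[(6) + (0) + (4) + (2)] = 12/4 = 3
  <chi_rho, chi_4> = (1/4)[1*(6)*conj(1) + 1*(0)*conj(-1) + 1*(4)*conj(-1) + 1*(-2)*conj(1)]
      = (1/4)[(6) + (0) + (-4) + (-2)] = 0/4 = 0
Dimension check: dim(rho) = sum (mult * dim) = 2*1 + 1*1 + 3*1 + 0*1 = 6 = chi_rho(e) = 6.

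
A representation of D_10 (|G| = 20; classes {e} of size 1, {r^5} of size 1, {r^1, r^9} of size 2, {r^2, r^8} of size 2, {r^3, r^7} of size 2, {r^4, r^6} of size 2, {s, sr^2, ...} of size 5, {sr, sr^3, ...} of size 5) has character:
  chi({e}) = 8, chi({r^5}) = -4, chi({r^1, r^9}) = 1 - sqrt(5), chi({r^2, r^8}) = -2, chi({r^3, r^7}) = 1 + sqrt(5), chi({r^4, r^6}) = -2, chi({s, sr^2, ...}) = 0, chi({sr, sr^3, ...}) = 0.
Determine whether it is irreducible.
Not irreducible (reducible): <chi, chi> = 6 > 1.

Explanation: <chi, chi> = (1/|G|) sum_C |C| * |chi(C)|^2 = (1/20)[1*|8|^2 + 1*|-4|^2 + 2*|1 - sqrt(5)|^2 + 2*|-2|^2 + 2*|1 + sqrt(5)|^2 + 2*|-2|^2 + 5*|0|^2 + 5*|0|^2]
  = (1/20)[(64) + (16) + (12 - 4*sqrt(5)) + (8) + (4*sqrt(5) + 12) + (8) + (0) + (0)] = 120/20 = 6.
A character is irreducible iff <chi, chi> = 1, so this representation is reducible.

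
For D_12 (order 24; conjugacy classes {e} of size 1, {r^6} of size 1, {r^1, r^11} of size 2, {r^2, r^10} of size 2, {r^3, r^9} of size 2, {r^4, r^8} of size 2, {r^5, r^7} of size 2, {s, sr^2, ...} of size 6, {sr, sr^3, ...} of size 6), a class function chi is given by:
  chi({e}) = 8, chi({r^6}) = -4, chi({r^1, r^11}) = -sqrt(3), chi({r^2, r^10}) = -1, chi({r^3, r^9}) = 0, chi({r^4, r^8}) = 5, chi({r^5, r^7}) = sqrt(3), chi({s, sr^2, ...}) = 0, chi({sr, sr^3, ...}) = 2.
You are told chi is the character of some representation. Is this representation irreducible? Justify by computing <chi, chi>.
Not irreducible (reducible): <chi, chi> = 7 > 1.

Reasoning: <chi, chi> = (1/|G|) sum_C |C| * |chi(C)|^2 = (1/24)[1*|8|^2 + 1*|-4|^2 + 2*|-sqrt(3)|^2 + 2*|-1|^2 + 2*|0|^2 + 2*|5|^2 + 2*|sqrt(3)|^2 + 6*|0|^2 + 6*|2|^2]
  = (1/24)[(64) + (16) + (6) + (2) + (0) + (50) + (6) + (0) + (24)] = 168/24 = 7.
A character is irreducible iff <chi, chi> = 1, so this representation is reducible.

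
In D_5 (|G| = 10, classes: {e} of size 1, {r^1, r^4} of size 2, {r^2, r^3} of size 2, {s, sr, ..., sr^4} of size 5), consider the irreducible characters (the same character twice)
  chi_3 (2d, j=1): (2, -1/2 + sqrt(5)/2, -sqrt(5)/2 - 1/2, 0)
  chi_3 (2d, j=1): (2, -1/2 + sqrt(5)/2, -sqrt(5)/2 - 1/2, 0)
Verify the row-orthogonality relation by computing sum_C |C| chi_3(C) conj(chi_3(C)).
Sum = 10 = |G| = 10; so <chi_3, chi_3> = 1 (norm-1 confirms irreducibility).

Explanation: Compute term by term over conjugacy classes (|C| * chi_3(C) * conj(chi_3(C))):
  1*(2)*conj(2) + 2*(-1/2 + sqrt(5)/2)*conj(-1/2 + sqrt(5)/2) + 2*(-sqrt(5)/2 - 1/2)*conj(-sqrt(5)/2 - 1/2) + 5*(0)*conj(0)
  = (4) + (3 - sqrt(5)) + (sqrt(5) + 3) + (0)
  = 10.
Dividing by |G| = 10 gives 10/10 = 1, matching the row-orthogonality relation <chi_3, chi_3> = [chi_3 = chi_3].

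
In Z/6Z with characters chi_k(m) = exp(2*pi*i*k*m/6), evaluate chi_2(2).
chi_2(2) = zeta_6^4 = exp(-2*I*pi/3)

chi_2(2) = zeta_6^(2*2) = zeta_6^4. Since zeta_6^6 = 1, this equals zeta_6^4 = exp(2*pi*i*4/6) = exp(-2*I*pi/3).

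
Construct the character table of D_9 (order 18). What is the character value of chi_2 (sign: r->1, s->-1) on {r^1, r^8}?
Conjugacy classes: {e} of size 1, {r^1, r^8} of size 2, {r^2, r^7} of size 2, {r^3, r^6} of size 2, {r^4, r^5} of size 2, {s, sr, ..., sr^8} of size 9.
Character table:
  irrep \ class              {e} (size 1)  {r^1, r^8} (size 2)  {r^2, r^7} (size 2)  {r^3, r^6} (size 2)  {r^4, r^5} (size 2)  {s, sr, ..., sr^8} (size 9)
  chi_1 (triv)               1             1                    1                    1                    1                    1                          
  chi_2 (sign: r->1, s->-1)  1             1                    1                    1                    1                    -1                         
  chi_3 (2d, j=1)            2             2*cos(2*pi/9)        2*cos(4*pi/9)        -1                   -2*cos(pi/9)         0                          
  chi_4 (2d, j=2)            2             2*cos(4*pi/9)        -2*cos(pi/9)         -1                   2*cos(2*pi/9)        0                          
  chi_5 (2d, j=3)            2             -1                   -1                   2                    -1                   0                          
  chi_6 (2d, j=4)            2             -2*cos(pi/9)         2*cos(2*pi/9)        -1                   2*cos(4*pi/9)        0                          

Spot check: chi_2 (sign: r->1, s->-1) on {r^1, r^8} = 1.

Reasoning: D_9 has order 2*9 = 18 with 6 conjugacy classes, hence 6 irreducibles. Sum of squared dims 1 + 1 + 4 + 4 + 4 + 4 = 18 = |G|. Linear characters come from the abelianisation; the 2-dimensional irreps have character r^k -> 2*cos(2*pi*j*k/9), reflections -> 0.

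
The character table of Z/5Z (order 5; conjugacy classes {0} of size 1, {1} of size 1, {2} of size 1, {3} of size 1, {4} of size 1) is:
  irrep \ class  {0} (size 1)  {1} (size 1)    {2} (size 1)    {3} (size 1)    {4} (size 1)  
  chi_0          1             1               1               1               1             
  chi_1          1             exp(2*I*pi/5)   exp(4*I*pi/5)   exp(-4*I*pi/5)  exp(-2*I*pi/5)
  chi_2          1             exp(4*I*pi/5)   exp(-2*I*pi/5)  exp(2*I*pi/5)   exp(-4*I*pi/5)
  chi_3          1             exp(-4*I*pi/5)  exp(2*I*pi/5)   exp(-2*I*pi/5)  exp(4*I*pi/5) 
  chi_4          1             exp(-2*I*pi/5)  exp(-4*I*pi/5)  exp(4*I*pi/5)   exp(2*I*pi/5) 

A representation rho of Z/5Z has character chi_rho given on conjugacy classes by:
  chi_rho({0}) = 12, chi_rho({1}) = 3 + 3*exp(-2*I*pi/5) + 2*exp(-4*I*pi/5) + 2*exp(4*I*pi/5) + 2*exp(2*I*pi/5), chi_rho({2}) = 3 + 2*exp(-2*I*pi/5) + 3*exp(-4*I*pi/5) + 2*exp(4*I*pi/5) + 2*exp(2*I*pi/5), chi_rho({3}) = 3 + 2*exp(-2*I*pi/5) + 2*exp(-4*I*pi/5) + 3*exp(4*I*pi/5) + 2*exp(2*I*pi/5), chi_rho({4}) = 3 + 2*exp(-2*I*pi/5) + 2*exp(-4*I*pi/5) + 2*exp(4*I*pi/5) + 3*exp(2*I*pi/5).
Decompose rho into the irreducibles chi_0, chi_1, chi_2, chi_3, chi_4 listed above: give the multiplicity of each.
Multiplicities: chi_0: 3, chi_1: 2, chi_2: 2, chi_3: 2, chi_4: 3.

Justification: Use <chi_rho, chi> = (1/|G|) sum_C |C| * chi_rho(C) * conj(chi(C)) with |G| = 5 for each irreducible chi in the table:
  <chi_rho, chi_0> = (1/5)[1*(12)*conj(1) + 1*(3 + 3*exp(-2*I*pi/5) + 2*exp(-4*I*pi/5) + 2*exp(4*I*pi/5) + 2*exp(2*I*pi/5))*conj(1) + 1*(3 + 2*exp(-2*I*pi/5) + 3*exp(-4*I*pi/5) + 2*exp(4*I*pi/5) + 2*exp(2*I*pi/5))*conj(1) + 1*(3 + 2*exp(-2*I*pi/5) + 2*exp(-4*I*pi/5) + 3*exp(4*I*pi/5) + 2*exp(2*I*pi/5))*conj(1) + 1*(3 + 2*exp(-2*I*pi/5) + 2*exp(-4*I*pi/5) + 2*exp(4*I*pi/5) + 3*exp(2*I*pi/5))*conj(1)]
      = (1/5)[(12) + (3 + 3*exp(-2*I*pi/5) + 2*exp(-4*I*pi/5) + 2*exp(4*I*pi/5) + 2*exp(2*I*pi/5)) + (3 + 2*exp(-2*I*pi/5) + 3*exp(-4*I*pi/5) + 2*exp(4*I*pi/5) + 2*exp(2*I*pi/5)) + (3 + 2*exp(-2*I*pi/5) + 2*exp(-4*I*pi/5) + 3*exp(4*I*pi/5) + 2*exp(2*I*pi/5)) + (3 + 2*exp(-2*I*pi/5) + 2*exp(-4*I*pi/5) + 2*exp(4*I*pi/5) + 3*exp(2*I*pi/5))] = 15/5 = 3
  <chi_rho, chi_1> = (1/5)[1*(12)*conj(1) + 1*(3 + 3*exp(-2*I*pi/5) + 2*exp(-4*I*pi/5) + 2*exp(4*I*pi/5) + 2*exp(2*I*pi/5))*conj(exp(2*I*pi/5)) + 1*(3 + 2*exp(-2*I*pi/5) + 3*exp(-4*I*pi/5) + 2*exp(4*I*pi/5) + 2*exp(2*I*pi/5))*conj(exp(4*I*pi/5)) + 1*(3 + 2*exp(-2*I*pi/5) + 2*exp(-4*I*pi/5) + 3*exp(4*I*pi/5) + 2*exp(2*I*pi/5))*conj(exp(-4*I*pi/5)) + 1*(3 + 2*exp(-2*I*pi/5) + 2*exp(-4*I*pi/5) + 2*exp(4*I*pi/5) + 3*exp(2*I*pi/5))*conj(exp(-2*I*pi/5))]
      = (1/5)[(12) + (2 + 3*exp(-2*I*pi/5) + 3*exp(-4*I*pi/5) + 2*exp(4*I*pi/5) + 2*exp(2*I*pi/5)) + (2 + 2*exp(-2*I*pi/5) + 3*exp(-4*I*pi/5) + 2*exp(4*I*pi/5) + 3*exp(2*I*pi/5)) + (2 + 3*exp(-2*I*pi/5) + 2*exp(-4*I*pi/5) + 3*exp(4*I*pi/5) + 2*exp(2*I*pi/5)) + (2 + 2*exp(-2*I*pi/5) + 2*exp(-4*I*pi/5) + 3*exp(4*I*pi/5) + 3*exp(2*I*pi/5))] = 10/5 = 2
  <chi_rho, chi_2> = (1/5)[1*(12)*conj(1) + 1*(3 + 3*exp(-2*I*pi/5) + 2*exp(-4*I*pi/5) + 2*exp(4*I*pi/5) + 2*exp(2*I*pi/5))*conj(exp(4*I*pi/5)) + 1*(3 + 2*exp(-2*I*pi/5) + 3*exp(-4*I*pi/5) + 2*exp(4*I*pi/5) + 2*exp(2*I*pi/5))*conj(exp(-2*I*pi/5)) + 1*(3 + 2*exp(-2*I*pi/5) + 2*exp(-4*I*pi/5) + 3*exp(4*I*pi/5) + 2*exp(2*I*pi/5))*conj(exp(2*I*pi/5)) + 1*(3 + 2*exp(-2*I*pi/5) + 2*exp(-4*I*pi/5) + 2*exp(4*I*pi/5) + 3*exp(2*I*pi/5))*conj(exp(-4*I*pi/5))]
      = (1/5)[(12) + (2 + 2*exp(-2*I*pi/5) + 3*exp(-4*I*pi/5) + 3*exp(4*I*pi/5) + 2*exp(2*I*pi/5)) + (2 + 3*exp(-2*I*pi/5) + 2*exp(-4*I*pi/5) + 2*exp(4*I*pi/5) + 3*exp(2*I*pi/5)) + (2 + 3*exp(-2*I*pi/5) + 2*exp(-4*I*pi/5) + 2*exp(4*I*pi/5) + 3*exp(2*I*pi/5)) + (2 + 2*exp(-2*I*pi/5) + 3*exp(-4*I*pi/5) + 3*exp(4*I*pi/5) + 2*exp(2*I*pi/5))] = 10/5 = 2
  <chi_rho, chi_3> = (1/5)[1*(12)*conj(1) + 1*(3 + 3*exp(-2*I*pi/5) + 2*exp(-4*I*pi/5) + 2*exp(4*I*pi/5) + 2*exp(2*I*pi/5))*conj(exp(-4*I*pi/5)) + 1*(3 + 2*exp(-2*I*pi/5) + 3*exp(-4*I*pi/5) + 2*exp(4*I*pi/5) + 2*exp(2*I*pi/5))*conj(exp(2*I*pi/5)) + 1*(3 + 2*exp(-2*I*pi/5) + 2*exp(-4*I*pi/5) + 3*exp(4*I*pi/5) + 2*exp(2*I*pi/5))*conj(exp(-2*I*pi/5)) + 1*(3 + 2*exp(-2*I*pi/5) + 2*exp(-4*I*pi/5) + 2*exp(4*I*pi/5) + 3*exp(2*I*pi/5))*conj(exp(4*I*pi/5))]
      = (1/5)[(12) + (2 + 2*exp(-2*I*pi/5) + 2*exp(-4*I*pi/5) + 3*exp(4*I*pi/5) + 3*exp(2*I*pi/5)) + (2 + 3*exp(-2*I*pi/5) + 2*exp(-4*I*pi/5) + 3*exp(4*I*pi/5) + 2*exp(2*I*pi/5)) + (2 + 2*exp(-2*I*pi/5) + 3*exp(-4*I*pi/5) + 2*exp(4*I*pi/5) + 3*exp(2*I*pi/5)) + (2 + 3*exp(-2*I*pi/5) + 3*exp(-4*I*pi/5) + 2*exp(4*I*pi/5) + 2*exp(2*I*pi/5))] = 10/5 = 2
  <chi_rho, chi_4> = (1/5)[1*(12)*conj(1) + 1*(3 + 3*exp(-2*I*pi/5) + 2*exp(-4*I*pi/5) + 2*exp(4*I*pi/5) + 2*exp(2*I*pi/5))*conj(exp(-2*I*pi/5)) + 1*(3 + 2*exp(-2*I*pi/5) + 3*exp(-4*I*pi/5) + 2*exp(4*I*pi/5) + 2*exp(2*I*pi/5))*conj(exp(-4*I*pi/5)) + 1*(3 + 2*exp(-2*I*pi/5) + 2*exp(-4*I*pi/5) + 3*exp(4*I*pi/5) + 2*exp(2*I*pi/5))*conj(exp(4*I*pi/5)) + 1*(3 + 2*exp(-2*I*pi/5) + 2*exp(-4*I*pi/5) + 2*exp(4*I*pi/5) + 3*exp(2*I*pi/5))*conj(exp(2*I*pi/5))]
      = (1/5)[(12) + (3 + 2*exp(-2*I*pi/5) + 2*exp(-4*I*pi/5) + 2*exp(4*I*pi/5) + 3*exp(2*I*pi/5)) + (3 + 2*exp(-2*I*pi/5) + 2*exp(-4*I*pi/5) + 3*exp(4*I*pi/5) + 2*exp(2*I*pi/5)) + (3 + 2*exp(-2*I*pi/5) + 3*exp(-4*I*pi/5) + 2*exp(4*I*pi/5) + 2*exp(2*I*pi/5)) + (3 + 3*exp(-2*I*pi/5) + 2*exp(-4*I*pi/5) + 2*exp(4*I*pi/5) + 2*exp(2*I*pi/5))] = 15/5 = 3
(Exp terms are combined using exp(i*s)*conj(exp(i*t)) = exp(i*(s-t)), and sums of them are collapsed using the identity that for every m > 1 the m distinct m-th roots of unity sum to 0, e.g. 1 + exp(2*I*pi/3) + exp(-2*I*pi/3) = 0.)
Dimension check: dim(rho) = sum (mult * dim) = 3*1 + 2*1 + 2*1 + 2*1 + 3*1 = 12 = chi_rho(e) = 12.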